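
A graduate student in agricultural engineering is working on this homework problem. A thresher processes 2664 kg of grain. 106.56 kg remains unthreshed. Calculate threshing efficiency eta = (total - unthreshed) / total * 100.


eta = (total - unthreshed) / total * 100
    = (2664 - 106.56) / 2664 * 100
    = 2557.44 / 2664 * 100
    = 96%


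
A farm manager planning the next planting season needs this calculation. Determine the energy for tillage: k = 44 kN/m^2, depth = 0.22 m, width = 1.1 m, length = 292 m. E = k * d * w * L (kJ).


E = k * d * w * L
  = 44 * 0.22 * 1.1 * 292
  = 3109.22 kJ


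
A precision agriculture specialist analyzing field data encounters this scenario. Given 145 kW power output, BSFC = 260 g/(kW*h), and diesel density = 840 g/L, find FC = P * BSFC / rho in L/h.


FC = P * BSFC / rho_fuel
   = 145 * 260 / 840
   = 37700 / 840
   = 44.88 L/h


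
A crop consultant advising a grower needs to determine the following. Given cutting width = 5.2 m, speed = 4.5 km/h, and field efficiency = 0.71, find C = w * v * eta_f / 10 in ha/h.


C = w * v * eta_f / 10
  = 5.2 * 4.5 * 0.71 / 10
  = 16.61 / 10
  = 1.66 ha/h


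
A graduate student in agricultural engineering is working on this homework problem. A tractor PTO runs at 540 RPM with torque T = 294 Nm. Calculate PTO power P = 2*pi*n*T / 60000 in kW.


P = 2*pi*n*T / 60000
  = 2*pi * 540 * 294 / 60000
  = 997518.50 / 60000
  = 16.63 kW


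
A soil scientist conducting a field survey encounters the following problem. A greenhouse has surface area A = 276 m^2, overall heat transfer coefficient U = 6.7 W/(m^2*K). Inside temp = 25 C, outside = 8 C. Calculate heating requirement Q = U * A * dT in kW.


dT = 25 - (8) = 17 K
Q = U * A * dT
  = 6.7 * 276 * 17
  = 31436.40 W = 31.44 kW


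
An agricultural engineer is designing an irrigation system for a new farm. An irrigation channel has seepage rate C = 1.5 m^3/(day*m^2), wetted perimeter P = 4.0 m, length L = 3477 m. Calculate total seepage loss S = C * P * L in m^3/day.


S = C * P * L
  = 1.5 * 4.0 * 3477
  = 20862 m^3/day


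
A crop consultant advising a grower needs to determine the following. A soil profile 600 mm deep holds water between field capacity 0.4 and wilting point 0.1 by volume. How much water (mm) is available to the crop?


AW = (FC - WP) * D
   = (0.4 - 0.1) * 600
   = 0.30 * 600
   = 180 mm


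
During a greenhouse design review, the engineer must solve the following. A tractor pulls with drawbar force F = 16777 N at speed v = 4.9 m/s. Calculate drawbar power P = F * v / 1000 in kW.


P = F * v / 1000
  = 16777 * 4.9 / 1000
  = 82207.30 / 1000
  = 82.21 kW


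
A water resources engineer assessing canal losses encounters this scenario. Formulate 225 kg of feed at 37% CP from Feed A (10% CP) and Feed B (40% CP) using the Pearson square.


parts_A = CP_b - target = 40 - 37 = 3
parts_B = target - CP_a = 37 - 10 = 27
total_parts = 3 + 27 = 30
Feed A = 225 * 3 / 30 = 22.50 kg
Feed B = 225 * 27 / 30 = 202.50 kg

22.50 kg


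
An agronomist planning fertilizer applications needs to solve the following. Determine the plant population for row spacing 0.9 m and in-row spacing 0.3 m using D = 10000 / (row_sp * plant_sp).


D = 10000 / (row_sp * plant_sp)
  = 10000 / (0.9 * 0.3)
  = 10000 / 0.2700
  = 37037.04 plants/ha


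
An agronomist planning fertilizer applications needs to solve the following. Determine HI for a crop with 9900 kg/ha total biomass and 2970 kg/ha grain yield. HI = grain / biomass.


HI = grain_yield / biomass
   = 2970 / 9900
   = 0.30


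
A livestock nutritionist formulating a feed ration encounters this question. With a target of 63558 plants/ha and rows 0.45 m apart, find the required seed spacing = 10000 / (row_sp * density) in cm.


spacing = 10000 / (row_sp * density)
        = 10000 / (0.45 * 63558)
        = 10000 / 28601.10
        = 0.34964 m = 34.96 cm


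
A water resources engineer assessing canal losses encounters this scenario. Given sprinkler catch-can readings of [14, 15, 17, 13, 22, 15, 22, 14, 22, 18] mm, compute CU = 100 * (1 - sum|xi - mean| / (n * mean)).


xbar = 172 / 10 = 17.200
sum|xi - xbar| = 30.400
CU = 100 * (1 - 30.400 / (10 * 17.200))
   = 100 * (1 - 0.1767)
   = 82.33%


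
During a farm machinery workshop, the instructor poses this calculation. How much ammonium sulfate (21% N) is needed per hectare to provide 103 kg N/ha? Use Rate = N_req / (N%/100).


Rate = N_required / (N_content / 100)
     = 103 / (21 / 100)
     = 103 / 0.21
     = 490.48 kg/ha


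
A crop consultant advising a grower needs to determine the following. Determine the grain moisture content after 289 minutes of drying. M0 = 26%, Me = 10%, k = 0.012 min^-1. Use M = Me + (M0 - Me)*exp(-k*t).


M = Me + (M0 - Me) * e^(-k*t)
  = 10 + (26 - 10) * e^(-0.012*289)
  = 10 + 16 * e^(-3.468)
  = 10 + 16 * 0.03118
  = 10 + 0.4989
  = 10.50%


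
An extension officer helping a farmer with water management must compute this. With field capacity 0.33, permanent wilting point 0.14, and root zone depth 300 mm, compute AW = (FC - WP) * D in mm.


AW = (FC - WP) * D
   = (0.33 - 0.14) * 300
   = 0.19 * 300
   = 57 mm


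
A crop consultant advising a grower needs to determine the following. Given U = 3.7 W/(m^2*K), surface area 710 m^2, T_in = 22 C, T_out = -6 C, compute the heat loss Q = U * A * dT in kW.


dT = 22 - (-6) = 28 K
Q = U * A * dT
  = 3.7 * 710 * 28
  = 73556 W = 73.56 kW


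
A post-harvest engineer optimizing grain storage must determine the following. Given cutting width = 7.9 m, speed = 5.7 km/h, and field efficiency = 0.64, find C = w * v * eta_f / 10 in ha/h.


C = w * v * eta_f / 10
  = 7.9 * 5.7 * 0.64 / 10
  = 28.82 / 10
  = 2.88 ha/h


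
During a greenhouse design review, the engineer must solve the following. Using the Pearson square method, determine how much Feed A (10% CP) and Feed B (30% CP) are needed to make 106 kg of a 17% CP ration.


parts_A = CP_b - target = 30 - 17 = 13
parts_B = target - CP_a = 17 - 10 = 7
total_parts = 13 + 7 = 20
Feed A = 106 * 13 / 20 = 68.90 kg
Feed B = 106 * 7 / 20 = 37.10 kg

68.90 kg


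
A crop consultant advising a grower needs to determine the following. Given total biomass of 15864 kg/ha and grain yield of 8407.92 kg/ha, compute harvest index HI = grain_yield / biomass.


HI = grain_yield / biomass
   = 8407.92 / 15864
   = 0.53


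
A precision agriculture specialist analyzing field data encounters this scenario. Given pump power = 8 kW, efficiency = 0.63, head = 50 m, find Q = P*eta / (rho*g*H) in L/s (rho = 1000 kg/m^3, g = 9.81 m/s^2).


Q = (P * 1000 * eta) / (rho * g * H)
  = (8 * 1000 * 0.63) / (1000 * 9.81 * 50)
  = 5040 / 490500
  = 0.01028 m^3/s = 10.28 L/s


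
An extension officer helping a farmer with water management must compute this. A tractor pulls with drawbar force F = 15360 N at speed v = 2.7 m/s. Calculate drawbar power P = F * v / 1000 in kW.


P = F * v / 1000
  = 15360 * 2.7 / 1000
  = 41472 / 1000
  = 41.47 kW


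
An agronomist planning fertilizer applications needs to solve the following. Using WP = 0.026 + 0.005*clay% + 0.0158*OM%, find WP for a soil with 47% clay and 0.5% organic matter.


WP = 0.026 + 0.005*47 + 0.0158*0.5
   = 0.026 + 0.2350 + 0.0079
   = 0.2689


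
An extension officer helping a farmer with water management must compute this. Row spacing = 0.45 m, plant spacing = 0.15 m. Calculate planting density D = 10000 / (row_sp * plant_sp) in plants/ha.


D = 10000 / (row_sp * plant_sp)
  = 10000 / (0.45 * 0.15)
  = 10000 / 0.0675
  = 148148.15 plants/ha


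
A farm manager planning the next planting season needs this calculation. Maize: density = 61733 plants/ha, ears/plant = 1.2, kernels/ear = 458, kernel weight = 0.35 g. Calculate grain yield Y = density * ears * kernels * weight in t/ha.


Y = density * ears * kernels * kw
  = 61733 * 1.2 * 458 * 0.35 g/ha
  = 11874959.88 g/ha
  = 11874.96 kg/ha = 11.87 t/ha


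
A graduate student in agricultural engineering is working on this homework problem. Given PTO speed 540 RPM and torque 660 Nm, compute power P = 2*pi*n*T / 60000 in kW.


P = 2*pi*n*T / 60000
  = 2*pi * 540 * 660 / 60000
  = 2239327.24 / 60000
  = 37.32 kW


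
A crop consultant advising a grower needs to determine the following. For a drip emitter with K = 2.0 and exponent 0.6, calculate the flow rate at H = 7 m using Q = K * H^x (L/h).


Q = K * H^x
  = 2.0 * 7^0.6
  = 2.0 * 3.2141
  = 6.43 L/h


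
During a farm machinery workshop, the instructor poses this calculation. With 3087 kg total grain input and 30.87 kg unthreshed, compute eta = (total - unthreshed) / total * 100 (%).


eta = (total - unthreshed) / total * 100
    = (3087 - 30.87) / 3087 * 100
    = 3056.13 / 3087 * 100
    = 99%


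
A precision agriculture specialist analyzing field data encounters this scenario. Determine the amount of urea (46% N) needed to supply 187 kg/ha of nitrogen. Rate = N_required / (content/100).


Rate = N_required / (N_content / 100)
     = 187 / (46 / 100)
     = 187 / 0.46
     = 406.52 kg/ha


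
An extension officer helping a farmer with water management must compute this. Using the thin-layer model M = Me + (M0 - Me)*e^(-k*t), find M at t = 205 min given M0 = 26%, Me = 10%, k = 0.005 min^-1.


M = Me + (M0 - Me) * e^(-k*t)
  = 10 + (26 - 10) * e^(-0.005*205)
  = 10 + 16 * e^(-1.025)
  = 10 + 16 * 0.35880
  = 10 + 5.7407
  = 15.74%


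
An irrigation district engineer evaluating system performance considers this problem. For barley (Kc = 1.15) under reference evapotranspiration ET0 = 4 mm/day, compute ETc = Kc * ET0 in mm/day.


ETc = Kc * ET0
    = 1.15 * 4
    = 4.60 mm/day


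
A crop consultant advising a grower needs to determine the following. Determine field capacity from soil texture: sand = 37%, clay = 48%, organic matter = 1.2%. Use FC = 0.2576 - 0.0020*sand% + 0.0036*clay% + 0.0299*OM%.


FC = 0.2576 - 0.0020*37 + 0.0036*48 + 0.0299*1.2
   = 0.2576 - 0.0740 + 0.1728 + 0.0359
   = 0.3923


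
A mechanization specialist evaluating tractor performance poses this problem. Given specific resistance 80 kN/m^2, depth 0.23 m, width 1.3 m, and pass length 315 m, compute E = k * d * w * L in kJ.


E = k * d * w * L
  = 80 * 0.23 * 1.3 * 315
  = 7534.80 kJ


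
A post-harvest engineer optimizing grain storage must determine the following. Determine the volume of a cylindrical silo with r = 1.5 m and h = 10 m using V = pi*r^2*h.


V = pi * r^2 * h
  = pi * 1.5^2 * 10
  = pi * 2.25 * 10
  = 70.69 m^3


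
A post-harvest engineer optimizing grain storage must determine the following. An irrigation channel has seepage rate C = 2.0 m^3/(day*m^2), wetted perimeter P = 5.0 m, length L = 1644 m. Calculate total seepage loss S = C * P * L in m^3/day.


S = C * P * L
  = 2.0 * 5.0 * 1644
  = 16440 m^3/day


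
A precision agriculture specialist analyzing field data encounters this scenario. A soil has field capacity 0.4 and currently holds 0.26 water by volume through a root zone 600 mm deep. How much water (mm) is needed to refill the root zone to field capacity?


SMD = (FC - theta) * D
    = (0.4 - 0.26) * 600
    = 0.140 * 600
    = 84 mm


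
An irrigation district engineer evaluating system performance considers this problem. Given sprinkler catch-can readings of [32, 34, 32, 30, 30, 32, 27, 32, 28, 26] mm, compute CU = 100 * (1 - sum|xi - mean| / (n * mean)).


xbar = 303 / 10 = 30.300
sum|xi - xbar| = 21
CU = 100 * (1 - 21 / (10 * 30.300))
   = 100 * (1 - 0.0693)
   = 93.07%


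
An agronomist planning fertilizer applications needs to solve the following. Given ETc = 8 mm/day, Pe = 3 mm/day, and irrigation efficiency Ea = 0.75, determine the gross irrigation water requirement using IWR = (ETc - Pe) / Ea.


IWR = (ETc - Pe) / Ea
    = (8 - 3) / 0.75
    = 5 / 0.75
    = 6.67 mm/day


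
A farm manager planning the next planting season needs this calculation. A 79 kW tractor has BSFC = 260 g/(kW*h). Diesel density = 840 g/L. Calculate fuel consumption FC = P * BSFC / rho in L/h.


FC = P * BSFC / rho_fuel
   = 79 * 260 / 840
   = 20540 / 840
   = 24.45 L/h


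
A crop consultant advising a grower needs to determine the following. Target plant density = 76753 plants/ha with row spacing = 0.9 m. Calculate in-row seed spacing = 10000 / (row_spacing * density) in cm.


spacing = 10000 / (row_sp * density)
        = 10000 / (0.9 * 76753)
        = 10000 / 69077.70
        = 0.14476 m = 14.48 cm


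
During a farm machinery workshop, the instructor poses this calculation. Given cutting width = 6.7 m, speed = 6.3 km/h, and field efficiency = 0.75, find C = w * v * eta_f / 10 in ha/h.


C = w * v * eta_f / 10
  = 6.7 * 6.3 * 0.75 / 10
  = 31.66 / 10
  = 3.17 ha/h


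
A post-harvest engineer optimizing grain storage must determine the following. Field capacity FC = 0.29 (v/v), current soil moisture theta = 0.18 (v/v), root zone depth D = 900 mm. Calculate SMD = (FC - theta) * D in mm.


SMD = (FC - theta) * D
    = (0.29 - 0.18) * 900
    = 0.110 * 900
    = 99 mm


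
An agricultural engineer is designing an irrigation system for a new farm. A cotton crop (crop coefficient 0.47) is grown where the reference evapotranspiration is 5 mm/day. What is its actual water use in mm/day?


ETc = Kc * ET0
    = 0.47 * 5
    = 2.35 mm/day


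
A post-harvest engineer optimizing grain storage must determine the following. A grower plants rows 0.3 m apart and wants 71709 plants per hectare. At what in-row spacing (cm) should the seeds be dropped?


spacing = 10000 / (row_sp * density)
        = 10000 / (0.3 * 71709)
        = 10000 / 21512.70
        = 0.46484 m = 46.48 cm


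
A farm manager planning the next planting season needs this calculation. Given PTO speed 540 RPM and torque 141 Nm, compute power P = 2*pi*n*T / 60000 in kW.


P = 2*pi*n*T / 60000
  = 2*pi * 540 * 141 / 60000
  = 478401.73 / 60000
  = 7.97 kW


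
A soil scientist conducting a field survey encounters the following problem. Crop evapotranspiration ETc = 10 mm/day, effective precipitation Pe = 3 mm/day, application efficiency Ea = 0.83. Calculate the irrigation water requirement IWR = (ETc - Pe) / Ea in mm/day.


IWR = (ETc - Pe) / Ea
    = (10 - 3) / 0.83
    = 7 / 0.83
    = 8.43 mm/day


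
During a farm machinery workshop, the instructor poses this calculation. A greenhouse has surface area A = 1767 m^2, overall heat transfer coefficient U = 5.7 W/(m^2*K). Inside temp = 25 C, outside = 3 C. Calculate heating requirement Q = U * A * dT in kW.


dT = 25 - (3) = 22 K
Q = U * A * dT
  = 5.7 * 1767 * 22
  = 221581.80 W = 221.58 kW


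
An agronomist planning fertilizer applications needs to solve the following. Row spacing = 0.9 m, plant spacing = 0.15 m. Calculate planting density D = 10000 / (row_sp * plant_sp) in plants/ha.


D = 10000 / (row_sp * plant_sp)
  = 10000 / (0.9 * 0.15)
  = 10000 / 0.1350
  = 74074.07 plants/ha


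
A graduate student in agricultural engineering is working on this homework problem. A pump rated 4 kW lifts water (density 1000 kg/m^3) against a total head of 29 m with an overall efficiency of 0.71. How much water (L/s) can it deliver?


Q = (P * 1000 * eta) / (rho * g * H)
  = (4 * 1000 * 0.71) / (1000 * 9.81 * 29)
  = 2840 / 284490
  = 0.00998 m^3/s = 9.98 L/s


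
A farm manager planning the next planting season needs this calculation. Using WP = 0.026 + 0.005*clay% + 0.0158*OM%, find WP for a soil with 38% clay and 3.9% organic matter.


WP = 0.026 + 0.005*38 + 0.0158*3.9
   = 0.026 + 0.1900 + 0.0616
   = 0.2776


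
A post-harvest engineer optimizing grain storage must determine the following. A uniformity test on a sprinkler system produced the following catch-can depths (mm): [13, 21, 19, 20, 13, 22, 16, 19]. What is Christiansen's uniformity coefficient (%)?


xbar = 143 / 8 = 17.875
sum|xi - xbar| = 23.250
CU = 100 * (1 - 23.250 / (8 * 17.875))
   = 100 * (1 - 0.1626)
   = 83.74%


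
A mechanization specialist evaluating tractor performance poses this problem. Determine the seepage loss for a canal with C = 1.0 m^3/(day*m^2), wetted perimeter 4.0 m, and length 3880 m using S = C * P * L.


S = C * P * L
  = 1.0 * 4.0 * 3880
  = 15520 m^3/day


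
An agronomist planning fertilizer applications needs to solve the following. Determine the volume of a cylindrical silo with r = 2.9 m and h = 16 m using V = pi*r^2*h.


V = pi * r^2 * h
  = pi * 2.9^2 * 16
  = pi * 8.41 * 16
  = 422.73 m^3


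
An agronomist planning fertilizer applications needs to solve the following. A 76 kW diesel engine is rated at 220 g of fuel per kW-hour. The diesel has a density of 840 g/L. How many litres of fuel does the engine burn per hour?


FC = P * BSFC / rho_fuel
   = 76 * 220 / 840
   = 16720 / 840
   = 19.90 L/h


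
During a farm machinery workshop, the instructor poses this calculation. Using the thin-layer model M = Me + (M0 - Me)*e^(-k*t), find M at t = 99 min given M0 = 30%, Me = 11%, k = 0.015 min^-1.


M = Me + (M0 - Me) * e^(-k*t)
  = 11 + (30 - 11) * e^(-0.015*99)
  = 11 + 19 * e^(-1.485)
  = 11 + 19 * 0.22650
  = 11 + 4.3035
  = 15.30%


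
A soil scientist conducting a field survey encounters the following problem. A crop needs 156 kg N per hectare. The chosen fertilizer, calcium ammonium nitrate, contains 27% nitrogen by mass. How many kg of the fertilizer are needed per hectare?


Rate = N_required / (N_content / 100)
     = 156 / (27 / 100)
     = 156 / 0.27
     = 577.78 kg/ha


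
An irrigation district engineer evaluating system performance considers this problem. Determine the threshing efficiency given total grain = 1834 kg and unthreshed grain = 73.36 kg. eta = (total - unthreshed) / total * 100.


eta = (total - unthreshed) / total * 100
    = (1834 - 73.36) / 1834 * 100
    = 1760.64 / 1834 * 100
    = 96%


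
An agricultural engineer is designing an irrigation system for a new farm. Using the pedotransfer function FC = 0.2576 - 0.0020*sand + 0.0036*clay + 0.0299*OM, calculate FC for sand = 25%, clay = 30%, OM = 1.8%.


FC = 0.2576 - 0.0020*25 + 0.0036*30 + 0.0299*1.8
   = 0.2576 - 0.0500 + 0.1080 + 0.0538
   = 0.3694


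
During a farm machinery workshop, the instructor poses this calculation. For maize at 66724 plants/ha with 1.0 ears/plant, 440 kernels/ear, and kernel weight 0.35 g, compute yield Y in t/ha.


Y = density * ears * kernels * kw
  = 66724 * 1.0 * 440 * 0.35 g/ha
  = 10275496 g/ha
  = 10275.50 kg/ha = 10.28 t/ha


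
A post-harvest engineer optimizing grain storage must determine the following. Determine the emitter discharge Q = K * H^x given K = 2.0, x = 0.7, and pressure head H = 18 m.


Q = K * H^x
  = 2.0 * 18^0.7
  = 2.0 * 7.5629
  = 15.13 L/h


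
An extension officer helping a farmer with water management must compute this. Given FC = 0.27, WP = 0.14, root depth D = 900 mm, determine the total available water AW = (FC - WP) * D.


AW = (FC - WP) * D
   = (0.27 - 0.14) * 900
   = 0.13 * 900
   = 117 mm


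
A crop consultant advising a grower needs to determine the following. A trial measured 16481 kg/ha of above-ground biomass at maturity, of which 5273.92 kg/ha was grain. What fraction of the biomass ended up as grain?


HI = grain_yield / biomass
   = 5273.92 / 16481
   = 0.32


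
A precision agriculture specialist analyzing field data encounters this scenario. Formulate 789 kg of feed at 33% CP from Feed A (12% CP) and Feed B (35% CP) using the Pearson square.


parts_A = CP_b - target = 35 - 33 = 2
parts_B = target - CP_a = 33 - 12 = 21
total_parts = 2 + 21 = 23
Feed A = 789 * 2 / 23 = 68.61 kg
Feed B = 789 * 21 / 23 = 720.39 kg

68.61 kg


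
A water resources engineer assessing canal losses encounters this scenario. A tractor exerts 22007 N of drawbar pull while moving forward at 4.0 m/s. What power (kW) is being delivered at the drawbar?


P = F * v / 1000
  = 22007 * 4.0 / 1000
  = 88028 / 1000
  = 88.03 kW


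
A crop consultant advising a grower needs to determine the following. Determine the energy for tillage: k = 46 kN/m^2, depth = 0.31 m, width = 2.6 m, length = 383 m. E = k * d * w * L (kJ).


E = k * d * w * L
  = 46 * 0.31 * 2.6 * 383
  = 14200.11 kJ


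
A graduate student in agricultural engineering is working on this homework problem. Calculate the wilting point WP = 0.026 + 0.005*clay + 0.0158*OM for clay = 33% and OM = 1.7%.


WP = 0.026 + 0.005*33 + 0.0158*1.7
   = 0.026 + 0.1650 + 0.0269
   = 0.2179


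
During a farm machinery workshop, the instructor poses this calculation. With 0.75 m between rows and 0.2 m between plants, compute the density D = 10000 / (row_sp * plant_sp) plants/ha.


D = 10000 / (row_sp * plant_sp)
  = 10000 / (0.75 * 0.2)
  = 10000 / 0.1500
  = 66666.67 plants/ha


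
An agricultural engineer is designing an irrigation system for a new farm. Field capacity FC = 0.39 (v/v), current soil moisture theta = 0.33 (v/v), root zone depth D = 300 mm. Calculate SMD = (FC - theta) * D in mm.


SMD = (FC - theta) * D
    = (0.39 - 0.33) * 300
    = 0.060 * 300
    = 18 mm


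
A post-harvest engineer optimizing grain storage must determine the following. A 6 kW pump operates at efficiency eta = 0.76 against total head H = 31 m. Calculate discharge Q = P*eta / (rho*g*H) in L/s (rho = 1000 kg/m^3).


Q = (P * 1000 * eta) / (rho * g * H)
  = (6 * 1000 * 0.76) / (1000 * 9.81 * 31)
  = 4560 / 304110
  = 0.01499 m^3/s = 14.99 L/s


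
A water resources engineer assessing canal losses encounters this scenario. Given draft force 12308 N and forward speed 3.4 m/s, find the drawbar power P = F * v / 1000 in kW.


P = F * v / 1000
  = 12308 * 3.4 / 1000
  = 41847.20 / 1000
  = 41.85 kW


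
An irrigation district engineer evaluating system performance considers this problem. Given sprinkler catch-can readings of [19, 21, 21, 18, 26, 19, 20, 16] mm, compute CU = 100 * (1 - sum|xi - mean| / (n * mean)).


xbar = 160 / 8 = 20
sum|xi - xbar| = 16
CU = 100 * (1 - 16 / (8 * 20))
   = 100 * (1 - 0.1000)
   = 90%


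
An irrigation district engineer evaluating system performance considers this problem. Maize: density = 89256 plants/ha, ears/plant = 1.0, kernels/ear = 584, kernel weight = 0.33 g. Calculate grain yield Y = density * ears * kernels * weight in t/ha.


Y = density * ears * kernels * kw
  = 89256 * 1.0 * 584 * 0.33 g/ha
  = 17201416.32 g/ha
  = 17201.42 kg/ha = 17.20 t/ha


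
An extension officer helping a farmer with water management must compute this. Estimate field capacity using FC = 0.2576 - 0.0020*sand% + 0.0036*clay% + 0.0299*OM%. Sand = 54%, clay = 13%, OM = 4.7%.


FC = 0.2576 - 0.0020*54 + 0.0036*13 + 0.0299*4.7
   = 0.2576 - 0.1080 + 0.0468 + 0.1405
   = 0.3369


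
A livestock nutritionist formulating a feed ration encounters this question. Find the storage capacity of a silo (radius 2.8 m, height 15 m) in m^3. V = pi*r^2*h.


V = pi * r^2 * h
  = pi * 2.8^2 * 15
  = pi * 7.84 * 15
  = 369.45 m^3


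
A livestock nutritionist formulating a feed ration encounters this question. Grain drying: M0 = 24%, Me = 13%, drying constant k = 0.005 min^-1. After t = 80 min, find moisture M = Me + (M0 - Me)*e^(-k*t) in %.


M = Me + (M0 - Me) * e^(-k*t)
  = 13 + (24 - 13) * e^(-0.005*80)
  = 13 + 11 * e^(-0.400)
  = 13 + 11 * 0.67032
  = 13 + 7.3735
  = 20.37%


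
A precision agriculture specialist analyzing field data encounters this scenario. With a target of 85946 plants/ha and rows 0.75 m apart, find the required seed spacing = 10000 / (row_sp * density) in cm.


spacing = 10000 / (row_sp * density)
        = 10000 / (0.75 * 85946)
        = 10000 / 64459.50
        = 0.15514 m = 15.51 cm


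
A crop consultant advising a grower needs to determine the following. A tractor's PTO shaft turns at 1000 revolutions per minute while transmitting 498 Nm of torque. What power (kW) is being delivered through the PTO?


P = 2*pi*n*T / 60000
  = 2*pi * 1000 * 498 / 60000
  = 3129026.28 / 60000
  = 52.15 kW


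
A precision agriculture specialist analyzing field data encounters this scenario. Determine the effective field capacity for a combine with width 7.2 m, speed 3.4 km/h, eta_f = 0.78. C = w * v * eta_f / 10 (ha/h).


C = w * v * eta_f / 10
  = 7.2 * 3.4 * 0.78 / 10
  = 19.09 / 10
  = 1.91 ha/h


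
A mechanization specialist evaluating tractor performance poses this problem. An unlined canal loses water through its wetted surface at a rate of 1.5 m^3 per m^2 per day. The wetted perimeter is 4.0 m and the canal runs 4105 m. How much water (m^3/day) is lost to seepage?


S = C * P * L
  = 1.5 * 4.0 * 4105
  = 24630 m^3/day


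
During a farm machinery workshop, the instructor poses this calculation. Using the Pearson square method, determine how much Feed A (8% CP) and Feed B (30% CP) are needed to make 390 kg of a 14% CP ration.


parts_A = CP_b - target = 30 - 14 = 16
parts_B = target - CP_a = 14 - 8 = 6
total_parts = 16 + 6 = 22
Feed A = 390 * 16 / 22 = 283.64 kg
Feed B = 390 * 6 / 22 = 106.36 kg

283.64 kg


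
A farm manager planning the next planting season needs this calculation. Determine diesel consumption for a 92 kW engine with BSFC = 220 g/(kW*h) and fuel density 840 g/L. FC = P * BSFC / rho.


FC = P * BSFC / rho_fuel
   = 92 * 220 / 840
   = 20240 / 840
   = 24.10 L/h


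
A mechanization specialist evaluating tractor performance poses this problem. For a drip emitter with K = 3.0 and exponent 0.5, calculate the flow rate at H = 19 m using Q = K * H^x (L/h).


Q = K * H^x
  = 3.0 * 19^0.5
  = 3.0 * 4.3589
  = 13.08 L/h


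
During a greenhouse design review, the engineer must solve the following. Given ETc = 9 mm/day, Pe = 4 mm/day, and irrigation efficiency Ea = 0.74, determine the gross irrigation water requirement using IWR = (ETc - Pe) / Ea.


IWR = (ETc - Pe) / Ea
    = (9 - 4) / 0.74
    = 5 / 0.74
    = 6.76 mm/day


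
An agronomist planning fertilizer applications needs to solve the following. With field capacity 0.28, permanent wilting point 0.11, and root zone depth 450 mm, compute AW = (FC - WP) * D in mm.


AW = (FC - WP) * D
   = (0.28 - 0.11) * 450
   = 0.17 * 450
   = 76.50 mm


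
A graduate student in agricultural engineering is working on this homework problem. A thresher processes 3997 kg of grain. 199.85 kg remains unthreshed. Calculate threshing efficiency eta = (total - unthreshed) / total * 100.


eta = (total - unthreshed) / total * 100
    = (3997 - 199.85) / 3997 * 100
    = 3797.15 / 3997 * 100
    = 95%


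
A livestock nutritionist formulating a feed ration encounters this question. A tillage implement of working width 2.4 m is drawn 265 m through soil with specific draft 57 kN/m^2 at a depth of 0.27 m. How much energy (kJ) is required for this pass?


E = k * d * w * L
  = 57 * 0.27 * 2.4 * 265
  = 9788.04 kJ


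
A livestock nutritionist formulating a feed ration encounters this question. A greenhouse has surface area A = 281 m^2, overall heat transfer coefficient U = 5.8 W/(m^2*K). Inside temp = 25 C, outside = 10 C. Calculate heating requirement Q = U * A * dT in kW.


dT = 25 - (10) = 15 K
Q = U * A * dT
  = 5.8 * 281 * 15
  = 24447 W = 24.45 kW


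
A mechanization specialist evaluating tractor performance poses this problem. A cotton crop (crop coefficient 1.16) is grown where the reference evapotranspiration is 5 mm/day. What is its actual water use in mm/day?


ETc = Kc * ET0
    = 1.16 * 5
    = 5.80 mm/day


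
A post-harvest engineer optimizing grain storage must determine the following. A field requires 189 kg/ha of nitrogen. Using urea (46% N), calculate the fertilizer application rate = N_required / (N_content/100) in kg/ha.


Rate = N_required / (N_content / 100)
     = 189 / (46 / 100)
     = 189 / 0.46
     = 410.87 kg/ha


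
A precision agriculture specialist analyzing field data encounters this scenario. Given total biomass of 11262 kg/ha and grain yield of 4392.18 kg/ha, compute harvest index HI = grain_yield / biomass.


HI = grain_yield / biomass
   = 4392.18 / 11262
   = 0.39


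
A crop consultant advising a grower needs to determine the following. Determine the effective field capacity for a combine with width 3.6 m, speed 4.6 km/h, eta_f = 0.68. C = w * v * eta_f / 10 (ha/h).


C = w * v * eta_f / 10
  = 3.6 * 4.6 * 0.68 / 10
  = 11.26 / 10
  = 1.13 ha/h


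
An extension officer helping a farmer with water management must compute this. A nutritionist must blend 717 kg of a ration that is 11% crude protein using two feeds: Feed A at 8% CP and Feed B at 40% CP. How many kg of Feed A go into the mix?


parts_A = CP_b - target = 40 - 11 = 29
parts_B = target - CP_a = 11 - 8 = 3
total_parts = 29 + 3 = 32
Feed A = 717 * 29 / 32 = 649.78 kg
Feed B = 717 * 3 / 32 = 67.22 kg

649.78 kg


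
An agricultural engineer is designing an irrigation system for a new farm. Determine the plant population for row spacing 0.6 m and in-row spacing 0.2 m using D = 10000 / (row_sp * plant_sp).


D = 10000 / (row_sp * plant_sp)
  = 10000 / (0.6 * 0.2)
  = 10000 / 0.1200
  = 83333.33 plants/ha


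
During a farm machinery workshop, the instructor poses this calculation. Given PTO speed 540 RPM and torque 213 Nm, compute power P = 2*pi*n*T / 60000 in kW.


P = 2*pi*n*T / 60000
  = 2*pi * 540 * 213 / 60000
  = 722691.97 / 60000
  = 12.04 kW


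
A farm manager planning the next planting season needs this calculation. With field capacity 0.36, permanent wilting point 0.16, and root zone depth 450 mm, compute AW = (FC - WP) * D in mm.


AW = (FC - WP) * D
   = (0.36 - 0.16) * 450
   = 0.20 * 450
   = 90 mm


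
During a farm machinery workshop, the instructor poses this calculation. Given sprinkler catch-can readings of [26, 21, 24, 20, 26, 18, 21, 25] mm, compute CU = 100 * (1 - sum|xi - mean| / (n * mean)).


xbar = 181 / 8 = 22.625
sum|xi - xbar| = 21
CU = 100 * (1 - 21 / (8 * 22.625))
   = 100 * (1 - 0.1160)
   = 88.40%


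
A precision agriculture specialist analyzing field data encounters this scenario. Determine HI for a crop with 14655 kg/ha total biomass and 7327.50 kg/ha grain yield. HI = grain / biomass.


HI = grain_yield / biomass
   = 7327.50 / 14655
   = 0.50


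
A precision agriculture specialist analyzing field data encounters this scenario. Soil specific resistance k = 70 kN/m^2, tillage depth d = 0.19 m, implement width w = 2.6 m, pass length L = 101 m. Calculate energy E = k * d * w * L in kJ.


E = k * d * w * L
  = 70 * 0.19 * 2.6 * 101
  = 3492.58 kJ


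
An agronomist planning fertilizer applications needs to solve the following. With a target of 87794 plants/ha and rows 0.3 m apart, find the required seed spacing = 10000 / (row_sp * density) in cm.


spacing = 10000 / (row_sp * density)
        = 10000 / (0.3 * 87794)
        = 10000 / 26338.20
        = 0.37968 m = 37.97 cm


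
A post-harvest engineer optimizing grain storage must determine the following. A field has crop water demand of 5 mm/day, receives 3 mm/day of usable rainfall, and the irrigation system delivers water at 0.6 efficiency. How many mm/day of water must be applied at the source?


IWR = (ETc - Pe) / Ea
    = (5 - 3) / 0.6
    = 2 / 0.6
    = 3.33 mm/day


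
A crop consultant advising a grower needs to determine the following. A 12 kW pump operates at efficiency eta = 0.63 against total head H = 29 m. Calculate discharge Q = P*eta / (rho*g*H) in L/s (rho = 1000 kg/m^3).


Q = (P * 1000 * eta) / (rho * g * H)
  = (12 * 1000 * 0.63) / (1000 * 9.81 * 29)
  = 7560 / 284490
  = 0.02657 m^3/s = 26.57 L/s


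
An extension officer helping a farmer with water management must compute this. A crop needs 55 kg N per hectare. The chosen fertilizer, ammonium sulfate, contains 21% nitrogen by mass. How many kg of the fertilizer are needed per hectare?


Rate = N_required / (N_content / 100)
     = 55 / (21 / 100)
     = 55 / 0.21
     = 261.90 kg/ha


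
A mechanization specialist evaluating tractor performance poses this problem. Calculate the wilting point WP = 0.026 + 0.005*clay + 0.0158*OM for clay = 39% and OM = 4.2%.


WP = 0.026 + 0.005*39 + 0.0158*4.2
   = 0.026 + 0.1950 + 0.0664
   = 0.2874


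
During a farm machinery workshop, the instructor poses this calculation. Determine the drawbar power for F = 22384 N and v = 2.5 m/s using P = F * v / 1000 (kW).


P = F * v / 1000
  = 22384 * 2.5 / 1000
  = 55960 / 1000
  = 55.96 kW


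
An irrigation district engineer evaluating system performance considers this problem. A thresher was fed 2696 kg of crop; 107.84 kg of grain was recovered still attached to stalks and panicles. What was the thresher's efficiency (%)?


eta = (total - unthreshed) / total * 100
    = (2696 - 107.84) / 2696 * 100
    = 2588.16 / 2696 * 100
    = 96%


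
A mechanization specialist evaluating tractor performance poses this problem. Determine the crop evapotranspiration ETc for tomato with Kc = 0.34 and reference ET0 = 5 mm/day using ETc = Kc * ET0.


ETc = Kc * ET0
    = 0.34 * 5
    = 1.70 mm/day


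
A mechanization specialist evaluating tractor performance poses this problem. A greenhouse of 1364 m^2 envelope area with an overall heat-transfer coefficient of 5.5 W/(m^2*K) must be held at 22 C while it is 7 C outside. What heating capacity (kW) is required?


dT = 22 - (7) = 15 K
Q = U * A * dT
  = 5.5 * 1364 * 15
  = 112530 W = 112.53 kW


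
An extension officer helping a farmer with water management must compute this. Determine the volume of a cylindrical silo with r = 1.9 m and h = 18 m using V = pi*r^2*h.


V = pi * r^2 * h
  = pi * 1.9^2 * 18
  = pi * 3.61 * 18
  = 204.14 m^3


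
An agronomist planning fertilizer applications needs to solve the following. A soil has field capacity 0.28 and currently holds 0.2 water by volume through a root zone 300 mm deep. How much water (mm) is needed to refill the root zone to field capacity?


SMD = (FC - theta) * D
    = (0.28 - 0.2) * 300
    = 0.080 * 300
    = 24 mm


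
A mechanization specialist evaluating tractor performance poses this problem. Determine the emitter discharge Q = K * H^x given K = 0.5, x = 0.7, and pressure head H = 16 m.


Q = K * H^x
  = 0.5 * 16^0.7
  = 0.5 * 6.9644
  = 3.48 L/h


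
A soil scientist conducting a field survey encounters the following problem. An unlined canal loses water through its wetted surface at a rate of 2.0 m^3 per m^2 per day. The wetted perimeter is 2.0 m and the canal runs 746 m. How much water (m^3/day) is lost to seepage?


S = C * P * L
  = 2.0 * 2.0 * 746
  = 2984 m^3/day


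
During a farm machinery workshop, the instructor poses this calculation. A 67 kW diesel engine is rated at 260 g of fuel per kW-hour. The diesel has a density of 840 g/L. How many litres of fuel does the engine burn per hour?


FC = P * BSFC / rho_fuel
   = 67 * 260 / 840
   = 17420 / 840
   = 20.74 L/h


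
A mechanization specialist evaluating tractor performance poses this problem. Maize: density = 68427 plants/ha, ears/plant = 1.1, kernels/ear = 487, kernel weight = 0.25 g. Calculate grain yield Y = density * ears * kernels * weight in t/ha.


Y = density * ears * kernels * kw
  = 68427 * 1.1 * 487 * 0.25 g/ha
  = 9164085.98 g/ha
  = 9164.09 kg/ha = 9.16 t/ha


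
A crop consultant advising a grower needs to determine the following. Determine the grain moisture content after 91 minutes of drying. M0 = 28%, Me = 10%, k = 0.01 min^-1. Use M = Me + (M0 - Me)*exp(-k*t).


M = Me + (M0 - Me) * e^(-k*t)
  = 10 + (28 - 10) * e^(-0.01*91)
  = 10 + 18 * e^(-0.910)
  = 10 + 18 * 0.40252
  = 10 + 7.2454
  = 17.25%


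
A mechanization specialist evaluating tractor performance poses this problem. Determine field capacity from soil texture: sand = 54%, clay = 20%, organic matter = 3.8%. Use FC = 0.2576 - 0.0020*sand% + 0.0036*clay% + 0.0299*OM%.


FC = 0.2576 - 0.0020*54 + 0.0036*20 + 0.0299*3.8
   = 0.2576 - 0.1080 + 0.0720 + 0.1136
   = 0.3352


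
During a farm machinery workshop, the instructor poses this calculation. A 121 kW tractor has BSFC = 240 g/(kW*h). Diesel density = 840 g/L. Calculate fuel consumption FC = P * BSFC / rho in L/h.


FC = P * BSFC / rho_fuel
   = 121 * 240 / 840
   = 29040 / 840
   = 34.57 L/h


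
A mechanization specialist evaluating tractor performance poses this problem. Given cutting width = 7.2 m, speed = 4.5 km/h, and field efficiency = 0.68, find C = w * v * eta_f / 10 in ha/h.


C = w * v * eta_f / 10
  = 7.2 * 4.5 * 0.68 / 10
  = 22.03 / 10
  = 2.20 ha/h


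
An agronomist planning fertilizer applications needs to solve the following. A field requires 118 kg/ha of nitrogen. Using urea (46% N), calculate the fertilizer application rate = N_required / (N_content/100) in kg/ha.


Rate = N_required / (N_content / 100)
     = 118 / (46 / 100)
     = 118 / 0.46
     = 256.52 kg/ha


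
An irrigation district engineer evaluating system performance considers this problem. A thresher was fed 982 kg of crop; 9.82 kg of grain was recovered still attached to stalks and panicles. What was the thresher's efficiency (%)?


eta = (total - unthreshed) / total * 100
    = (982 - 9.82) / 982 * 100
    = 972.18 / 982 * 100
    = 99%


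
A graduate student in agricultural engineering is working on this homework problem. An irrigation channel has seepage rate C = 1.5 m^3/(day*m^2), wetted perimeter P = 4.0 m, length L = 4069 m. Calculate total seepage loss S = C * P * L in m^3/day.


S = C * P * L
  = 1.5 * 4.0 * 4069
  = 24414 m^3/day


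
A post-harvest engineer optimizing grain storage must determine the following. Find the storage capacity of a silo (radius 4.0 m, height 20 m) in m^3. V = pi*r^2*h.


V = pi * r^2 * h
  = pi * 4.0^2 * 20
  = pi * 16 * 20
  = 1005.31 m^3


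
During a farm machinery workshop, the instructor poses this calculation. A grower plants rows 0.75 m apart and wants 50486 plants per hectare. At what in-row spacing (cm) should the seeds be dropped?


spacing = 10000 / (row_sp * density)
        = 10000 / (0.75 * 50486)
        = 10000 / 37864.50
        = 0.26410 m = 26.41 cm


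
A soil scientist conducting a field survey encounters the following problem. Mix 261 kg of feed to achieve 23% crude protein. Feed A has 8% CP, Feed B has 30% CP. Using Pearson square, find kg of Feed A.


parts_A = CP_b - target = 30 - 23 = 7
parts_B = target - CP_a = 23 - 8 = 15
total_parts = 7 + 15 = 22
Feed A = 261 * 7 / 22 = 83.05 kg
Feed B = 261 * 15 / 22 = 177.95 kg

83.05 kg


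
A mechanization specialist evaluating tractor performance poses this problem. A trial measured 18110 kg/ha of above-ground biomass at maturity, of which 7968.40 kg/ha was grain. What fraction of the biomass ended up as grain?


HI = grain_yield / biomass
   = 7968.40 / 18110
   = 0.44


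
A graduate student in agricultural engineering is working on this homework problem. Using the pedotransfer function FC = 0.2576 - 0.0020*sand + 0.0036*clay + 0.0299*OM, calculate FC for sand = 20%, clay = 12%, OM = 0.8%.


FC = 0.2576 - 0.0020*20 + 0.0036*12 + 0.0299*0.8
   = 0.2576 - 0.0400 + 0.0432 + 0.0239
   = 0.2847


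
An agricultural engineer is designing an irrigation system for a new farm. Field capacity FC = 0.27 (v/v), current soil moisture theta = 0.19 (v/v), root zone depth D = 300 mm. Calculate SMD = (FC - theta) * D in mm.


SMD = (FC - theta) * D
    = (0.27 - 0.19) * 300
    = 0.080 * 300
    = 24 mm


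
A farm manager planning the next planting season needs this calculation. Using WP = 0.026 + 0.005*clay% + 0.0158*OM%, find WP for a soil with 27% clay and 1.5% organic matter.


WP = 0.026 + 0.005*27 + 0.0158*1.5
   = 0.026 + 0.1350 + 0.0237
   = 0.1847


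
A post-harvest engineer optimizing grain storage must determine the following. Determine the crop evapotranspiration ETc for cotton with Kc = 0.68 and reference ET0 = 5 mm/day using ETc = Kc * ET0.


ETc = Kc * ET0
    = 0.68 * 5
    = 3.40 mm/day
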